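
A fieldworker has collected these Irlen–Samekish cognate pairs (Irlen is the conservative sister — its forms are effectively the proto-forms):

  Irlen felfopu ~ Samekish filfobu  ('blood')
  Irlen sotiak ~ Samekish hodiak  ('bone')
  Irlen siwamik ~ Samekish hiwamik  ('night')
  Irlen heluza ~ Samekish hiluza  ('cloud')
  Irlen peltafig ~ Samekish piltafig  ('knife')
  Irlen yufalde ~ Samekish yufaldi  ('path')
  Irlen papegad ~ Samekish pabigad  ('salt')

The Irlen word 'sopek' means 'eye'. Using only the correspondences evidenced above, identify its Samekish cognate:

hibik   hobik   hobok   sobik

hobik

sotiak ~ hodiak — Irlen s corresponds to Samekish h word-initially before a back vowel.
papegad ~ pabigad — Irlen p corresponds to Samekish b between vowels (before a front vowel).
felfopu ~ filfobu, heluza ~ hiluza — Irlen e corresponds to Samekish i after a consonant, before a consonant other than r, m, n, p, b, f, v.
Applying these to Irlen 'sopek':
  sopek → hopek   (s→h word-initially before a back vowel)
  hopek → hobek   (p→b between vowels (before a front vowel))
  hobek → hobik   (e→i after a consonant, before a consonant other than r, m, n, p, b, f, v)
So the Samekish cognate is 'hobik'.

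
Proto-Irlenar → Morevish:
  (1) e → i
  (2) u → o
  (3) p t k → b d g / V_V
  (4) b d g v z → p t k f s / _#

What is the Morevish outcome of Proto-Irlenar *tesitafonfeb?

tisidafonfip

Morevish: start from *tesitafonfeb.
  rule 1 (vowel merger): tesitafonfeb → tisitafonfib
  rule 2: no change — tisitafonfib
  rule 3 (intervocalic voicing): tisitafonfib → tisidafonfib
  rule 4 (final devoicing): tisidafonfib → tisidafonfip
  ⇒ Morevish tisidafonfip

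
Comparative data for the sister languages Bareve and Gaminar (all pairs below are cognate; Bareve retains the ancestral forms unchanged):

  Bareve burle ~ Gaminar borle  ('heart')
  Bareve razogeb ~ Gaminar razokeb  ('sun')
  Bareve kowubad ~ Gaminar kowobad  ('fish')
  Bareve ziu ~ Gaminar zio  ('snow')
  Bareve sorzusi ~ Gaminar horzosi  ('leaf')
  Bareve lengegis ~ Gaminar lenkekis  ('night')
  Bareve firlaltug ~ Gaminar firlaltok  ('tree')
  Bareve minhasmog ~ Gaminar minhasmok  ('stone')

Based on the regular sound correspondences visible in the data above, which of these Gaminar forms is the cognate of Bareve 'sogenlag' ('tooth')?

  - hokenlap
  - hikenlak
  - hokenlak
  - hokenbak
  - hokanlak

hokenlak

sorzusi ~ horzosi — Bareve s corresponds to Gaminar h word-initially before a back vowel.
razogeb ~ razokeb — Bareve g corresponds to Gaminar k between vowels (before a front vowel).
firlaltug ~ firlaltok, minhasmog ~ minhasmok — Bareve g corresponds to Gaminar k word-finally.
Applying these to Bareve 'sogenlag':
  sogenlag → hogenlag   (s→h word-initially before a back vowel)
  hogenlag → hokenlag   (g→k between vowels (before a front vowel))
  hokenlag → hokenlak   (g→k word-finally)
So the Gaminar cognate is 'hokenlak'.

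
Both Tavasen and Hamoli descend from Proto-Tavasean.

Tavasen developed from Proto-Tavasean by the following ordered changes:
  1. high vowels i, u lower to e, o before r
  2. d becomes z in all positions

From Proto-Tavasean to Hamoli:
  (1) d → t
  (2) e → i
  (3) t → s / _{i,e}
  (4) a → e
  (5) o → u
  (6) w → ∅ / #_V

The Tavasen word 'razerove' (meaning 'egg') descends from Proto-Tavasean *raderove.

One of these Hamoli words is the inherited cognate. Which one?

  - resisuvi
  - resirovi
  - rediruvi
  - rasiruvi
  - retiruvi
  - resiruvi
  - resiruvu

resiruvi

Hamoli: *raderove
  raderove → raterove   [unconditioned shift]
  raterove → ratirovi   [vowel merger]
  ratirovi → rasirovi   [palatalisation]
  rasirovi → resirovi   [vowel merger]
  resirovi → resiruvi   [vowel merger]
  resiruvi (rule 6 does not apply)
  giving Hamoli resiruvi.
Only 'resiruvi' matches the regular Hamoli development of *raderove.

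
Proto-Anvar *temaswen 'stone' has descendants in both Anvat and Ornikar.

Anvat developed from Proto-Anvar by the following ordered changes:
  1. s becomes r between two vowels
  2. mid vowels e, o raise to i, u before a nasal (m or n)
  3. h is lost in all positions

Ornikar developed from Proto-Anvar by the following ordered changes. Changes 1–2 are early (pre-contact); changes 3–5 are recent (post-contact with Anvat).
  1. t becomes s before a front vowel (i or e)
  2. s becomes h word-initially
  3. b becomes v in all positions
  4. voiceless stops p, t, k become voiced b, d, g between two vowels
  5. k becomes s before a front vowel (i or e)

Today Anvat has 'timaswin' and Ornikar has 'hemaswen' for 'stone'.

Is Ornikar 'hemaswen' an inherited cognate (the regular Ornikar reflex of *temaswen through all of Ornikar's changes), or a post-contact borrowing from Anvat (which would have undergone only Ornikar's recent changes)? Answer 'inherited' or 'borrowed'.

If inherited, *temaswen would pass through all of Ornikar's changes:
Ornikar: *temaswen
  temaswen → semaswen   [palatalisation]
  semaswen → hemaswen   [debuccalisation]
  hemaswen (rule 3 does not apply)
  hemaswen (rule 4 does not apply)
  hemaswen (rule 5 does not apply)
  giving Ornikar hemaswen.
If borrowed from Anvat 'timaswin' after the early changes, it would undergo only the recent ones:
  rule 3 (unconditioned shift): no change (timaswin)
  rule 4 (intervocalic voicing): no change (timaswin)
  rule 5 (palatalisation): no change (timaswin)
  ⇒ as a loan: timaswin
Ornikar 'hemaswen' matches the inherited outcome exactly, so it is an inherited cognate, not a loan.

inherited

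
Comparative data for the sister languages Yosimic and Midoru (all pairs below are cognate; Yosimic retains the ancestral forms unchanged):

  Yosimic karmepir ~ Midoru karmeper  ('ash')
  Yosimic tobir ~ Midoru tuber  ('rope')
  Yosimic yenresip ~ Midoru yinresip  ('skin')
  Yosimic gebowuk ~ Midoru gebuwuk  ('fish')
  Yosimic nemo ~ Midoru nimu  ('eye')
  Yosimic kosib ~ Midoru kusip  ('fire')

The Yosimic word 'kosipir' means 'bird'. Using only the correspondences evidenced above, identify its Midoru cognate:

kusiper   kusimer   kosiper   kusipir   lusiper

gebowuk ~ gebuwuk, kosib ~ kusip — Yosimic o corresponds to Midoru u after a consonant, before a consonant other than r, m, n, p, b, f, v.
karmepir ~ karmeper, tobir ~ tuber — Yosimic i corresponds to Midoru e after a consonant, before r.
Applying these to Yosimic 'kosipir':
  kosipir → kusipir   (o→u after a consonant, before a consonant other than r, m, n, p, b, f, v)
  kusipir → kusiper   (i→e after a consonant, before r)
So the Midoru cognate is 'kusiper'.

kusiper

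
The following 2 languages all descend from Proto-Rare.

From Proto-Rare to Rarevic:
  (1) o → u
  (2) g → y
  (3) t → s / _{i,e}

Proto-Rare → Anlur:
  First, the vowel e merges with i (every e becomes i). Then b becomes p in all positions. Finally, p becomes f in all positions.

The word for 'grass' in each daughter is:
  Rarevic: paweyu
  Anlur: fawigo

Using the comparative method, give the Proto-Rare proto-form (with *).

Position 6: Rarevic has u, Anlur has o. Anlur preserves o here (none of its changes turn any other segment into o), so the proto-segment is *o.
Position 1: Rarevic has p, Anlur has f. Rarevic preserves p here (none of its changes turn any other segment into p), so the proto-segment is *p.
Position 5: Rarevic has y, Anlur has g. Anlur preserves g here (none of its changes turn any other segment into g), so the proto-segment is *g.
This points to *pawego. Verify forward in each daughter:
Rarevic: *pawego > pawegu > paweyu  (by vowel merger, unconditioned shift)
Anlur: *pawego > pawigo > fawigo  (by vowel merger, unconditioned shift)
Only *pawego yields all of Rarevic paweyu, Anlur fawigo.

*pawego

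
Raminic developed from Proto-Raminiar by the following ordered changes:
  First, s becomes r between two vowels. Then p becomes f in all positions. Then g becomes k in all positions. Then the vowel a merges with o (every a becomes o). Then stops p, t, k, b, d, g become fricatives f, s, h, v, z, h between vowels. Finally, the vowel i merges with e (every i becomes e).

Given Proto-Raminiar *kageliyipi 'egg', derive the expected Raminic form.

koheleyefe

Raminic: *kageliyipi
  kageliyipi (rule 1 does not apply)
  kageliyipi → kageliyifi   [unconditioned shift]
  kageliyifi → kakeliyifi   [unconditioned shift]
  kakeliyifi → kokeliyifi   [vowel merger]
  kokeliyifi → koheliyifi   [intervocalic lenition]
  koheliyifi → koheleyefe   [vowel merger]
  giving Raminic koheleyefe.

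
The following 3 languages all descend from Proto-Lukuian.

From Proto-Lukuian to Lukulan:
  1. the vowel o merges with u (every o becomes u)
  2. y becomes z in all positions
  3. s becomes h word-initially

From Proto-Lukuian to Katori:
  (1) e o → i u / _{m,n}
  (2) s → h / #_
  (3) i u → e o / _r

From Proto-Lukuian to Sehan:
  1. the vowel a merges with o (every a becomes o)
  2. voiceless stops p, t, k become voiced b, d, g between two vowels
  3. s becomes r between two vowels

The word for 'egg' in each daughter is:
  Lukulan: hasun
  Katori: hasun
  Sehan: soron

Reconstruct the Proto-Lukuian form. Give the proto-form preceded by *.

Position 1: Lukulan has h, Katori has h, Sehan has s. Sehan preserves s here (none of its changes turn any other segment into s), so the proto-segment is *s.
Position 4: Lukulan has u, Katori has u, Sehan has o. Taking the neighbouring segments as reconstructed: Lukulan u could go back to *o or *u; Katori u could go back to *o or *u; Sehan o could go back to *a or *o — the one source consistent with every daughter is *o.
Continuing position by position gives *sason; check it forward:
Lukulan: *sason
  sason → sasun   [vowel merger]
  sasun (rule 2 does not apply)
  sasun → hasun   [debuccalisation]
  giving Lukulan hasun.
Katori: *sason > sasun > hasun  (by pre-nasal raising, debuccalisation)
Sehan: *sason > soson > soron  (by vowel merger, rhotacism)
No other proto-form is consistent with every reflex, so the reconstruction is *sason.

*sason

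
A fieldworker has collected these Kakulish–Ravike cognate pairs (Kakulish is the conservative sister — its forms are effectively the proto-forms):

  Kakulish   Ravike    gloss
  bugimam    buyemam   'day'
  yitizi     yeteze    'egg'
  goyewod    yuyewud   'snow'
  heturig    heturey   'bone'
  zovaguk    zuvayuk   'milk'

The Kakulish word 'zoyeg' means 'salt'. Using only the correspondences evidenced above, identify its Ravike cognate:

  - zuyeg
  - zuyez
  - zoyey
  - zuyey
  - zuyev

goyewod ~ yuyewud — Kakulish o corresponds to Ravike u after a consonant, before a consonant other than r, m, n, p, b, f, v.
heturig ~ heturey — Kakulish g corresponds to Ravike y word-finally.
Applying these to Kakulish 'zoyeg':
  zoyeg → zuyeg   (o→u after a consonant, before a consonant other than r, m, n, p, b, f, v)
  zuyeg → zuyey   (g→y word-finally)
So the Ravike cognate is 'zuyey'.

zuyey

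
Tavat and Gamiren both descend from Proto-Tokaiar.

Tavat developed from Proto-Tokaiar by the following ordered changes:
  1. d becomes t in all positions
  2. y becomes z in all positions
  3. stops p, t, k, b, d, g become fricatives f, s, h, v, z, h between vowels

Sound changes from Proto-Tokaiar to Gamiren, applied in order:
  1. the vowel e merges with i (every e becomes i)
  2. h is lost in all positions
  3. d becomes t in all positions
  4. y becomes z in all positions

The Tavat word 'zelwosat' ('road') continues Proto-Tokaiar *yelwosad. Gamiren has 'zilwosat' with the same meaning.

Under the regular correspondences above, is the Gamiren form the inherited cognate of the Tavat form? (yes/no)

Derive the expected Gamiren reflex of *yelwosad:
Gamiren: *yelwosad
  yelwosad → yilwosad   [vowel merger]
  yilwosad (rule 2 does not apply)
  yilwosad → yilwosat   [unconditioned shift]
  yilwosat → zilwosat   [unconditioned shift]
  giving Gamiren zilwosat.
Gamiren 'zilwosat' matches the regular reflex exactly, so the pair is cognate.

yes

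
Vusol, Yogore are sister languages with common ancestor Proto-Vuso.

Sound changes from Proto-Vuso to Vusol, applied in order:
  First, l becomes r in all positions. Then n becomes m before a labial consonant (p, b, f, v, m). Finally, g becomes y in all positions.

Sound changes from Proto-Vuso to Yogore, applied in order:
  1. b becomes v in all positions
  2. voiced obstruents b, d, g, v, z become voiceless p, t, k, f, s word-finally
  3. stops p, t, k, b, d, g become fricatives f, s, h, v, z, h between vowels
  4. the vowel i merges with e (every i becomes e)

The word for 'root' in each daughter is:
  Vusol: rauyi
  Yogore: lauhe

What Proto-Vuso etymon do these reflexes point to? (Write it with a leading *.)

*laugi

Position 5: Vusol has i, Yogore has e. Vusol preserves i here (none of its changes turn any other segment into i), so the proto-segment is *i.
Position 1: Vusol has r, Yogore has l. Yogore preserves l here (none of its changes turn any other segment into l), so the proto-segment is *l.
Position 4: Vusol has y, Yogore has h. Taking the neighbouring segments as reconstructed: Vusol y could go back to *g or *y; Yogore h could go back to *k or *g or *h — the one source consistent with every daughter is *g.
Continuing position by position gives *laugi; check it forward:
Vusol: start from *laugi.
  rule 1 (unconditioned shift): laugi → raugi
  rule 2: no change — raugi
  rule 3 (unconditioned shift): raugi → rauyi
  ⇒ Vusol rauyi
Yogore: *laugi
  laugi (rule 1 does not apply)
  laugi (rule 2 does not apply)
  laugi → lauhi   [intervocalic lenition]
  lauhi → lauhe   [vowel merger]
  giving Yogore lauhe.
No other proto-form is consistent with every reflex, so the reconstruction is *laugi.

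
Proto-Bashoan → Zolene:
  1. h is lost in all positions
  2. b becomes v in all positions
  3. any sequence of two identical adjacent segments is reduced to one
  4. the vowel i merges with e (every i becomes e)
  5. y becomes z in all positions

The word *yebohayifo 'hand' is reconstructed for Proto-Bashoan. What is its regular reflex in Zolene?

zevoazefo

Zolene: *yebohayifo > yeboayifo > yevoayifo > yevoayefo > zevoazefo  (by h-loss, unconditioned shift, vowel merger, unconditioned shift)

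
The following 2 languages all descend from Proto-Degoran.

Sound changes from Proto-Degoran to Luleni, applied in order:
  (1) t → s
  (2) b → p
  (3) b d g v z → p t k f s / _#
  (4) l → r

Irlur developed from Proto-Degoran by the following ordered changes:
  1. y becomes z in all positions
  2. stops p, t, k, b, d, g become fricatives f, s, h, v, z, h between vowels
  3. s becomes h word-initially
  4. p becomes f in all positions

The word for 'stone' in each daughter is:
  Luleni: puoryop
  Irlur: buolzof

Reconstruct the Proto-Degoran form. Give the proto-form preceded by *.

*buolyop

Position 5: Luleni has y, Irlur has z. Luleni preserves y here (none of its changes turn any other segment into y), so the proto-segment is *y.
Position 1: Luleni has p, Irlur has b. Irlur preserves b here (none of its changes turn any other segment into b), so the proto-segment is *b.
This points to *buolyop. Verify forward in each daughter:
Luleni: *buolyop > puolyop > puoryop  (by unconditioned shift, unconditioned shift)
Irlur: start from *buolyop.
  rule 1 (unconditioned shift): buolyop → buolzop
  rule 2: no change — buolzop
  rule 3: no change — buolzop
  rule 4 (unconditioned shift): buolzop → buolzof
  ⇒ Irlur buolzof
No other proto-form is consistent with every reflex, so the reconstruction is *buolyop.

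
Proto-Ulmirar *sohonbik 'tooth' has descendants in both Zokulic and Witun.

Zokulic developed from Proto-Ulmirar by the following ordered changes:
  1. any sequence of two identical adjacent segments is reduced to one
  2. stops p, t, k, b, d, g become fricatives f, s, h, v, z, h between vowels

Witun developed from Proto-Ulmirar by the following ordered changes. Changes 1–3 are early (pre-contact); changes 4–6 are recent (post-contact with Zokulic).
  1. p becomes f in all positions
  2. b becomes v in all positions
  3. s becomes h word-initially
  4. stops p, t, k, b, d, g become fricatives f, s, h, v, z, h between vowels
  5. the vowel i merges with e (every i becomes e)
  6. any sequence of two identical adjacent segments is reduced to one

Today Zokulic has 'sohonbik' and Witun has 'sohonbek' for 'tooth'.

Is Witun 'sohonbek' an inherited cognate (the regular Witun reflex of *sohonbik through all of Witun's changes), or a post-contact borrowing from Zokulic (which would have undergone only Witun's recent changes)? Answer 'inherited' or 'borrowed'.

If inherited, *sohonbik would pass through all of Witun's changes:
Witun: *sohonbik > sohonvik > hohonvik > hohonvek  (by unconditioned shift, debuccalisation, vowel merger)
If borrowed from Zokulic 'sohonbik' after the early changes, it would undergo only the recent ones:
  rule 4 (intervocalic lenition): no change (sohonbik)
  rule 5 (vowel merger): sohonbik → sohonbek
  rule 6 (degemination): no change (sohonbek)
  ⇒ as a loan: sohonbek
Witun 'sohonbek' matches the loan outcome 'sohonbek', not the inherited 'hohonvek' — it skipped the early Witun changes, so it was borrowed from Zokulic.

borrowed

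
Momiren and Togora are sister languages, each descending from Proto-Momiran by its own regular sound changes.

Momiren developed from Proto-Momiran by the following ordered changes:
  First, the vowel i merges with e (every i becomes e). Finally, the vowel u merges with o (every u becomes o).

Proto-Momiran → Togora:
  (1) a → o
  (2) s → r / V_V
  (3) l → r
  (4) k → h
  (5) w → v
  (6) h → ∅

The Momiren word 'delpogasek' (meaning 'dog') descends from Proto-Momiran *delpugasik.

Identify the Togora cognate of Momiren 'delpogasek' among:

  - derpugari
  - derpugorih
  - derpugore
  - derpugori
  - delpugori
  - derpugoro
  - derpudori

Togora: *delpugasik
  delpugasik → delpugosik   [vowel merger]
  delpugosik → delpugorik   [rhotacism]
  delpugorik → derpugorik   [unconditioned shift]
  derpugorik → derpugorih   [unconditioned shift]
  derpugorih (rule 5 does not apply)
  derpugorih → derpugori   [h-loss]
  giving Togora derpugori.
The other candidates each miss or misapply at least one Togora change.

derpugori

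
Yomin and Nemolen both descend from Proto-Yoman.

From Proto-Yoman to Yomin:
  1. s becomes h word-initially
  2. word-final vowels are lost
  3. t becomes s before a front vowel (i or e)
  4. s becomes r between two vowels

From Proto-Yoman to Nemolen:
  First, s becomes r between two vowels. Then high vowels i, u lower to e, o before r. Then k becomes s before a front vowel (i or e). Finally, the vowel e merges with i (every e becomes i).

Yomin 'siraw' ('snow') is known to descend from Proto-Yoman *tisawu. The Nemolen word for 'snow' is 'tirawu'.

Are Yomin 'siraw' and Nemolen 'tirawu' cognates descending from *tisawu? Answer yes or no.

yes

Derive the expected Nemolen reflex of *tisawu:
Nemolen: *tisawu
  tisawu → tirawu   [rhotacism]
  tirawu → terawu   [pre-rhotic lowering]
  terawu (rule 3 does not apply)
  terawu → tirawu   [vowel merger]
  giving Nemolen tirawu.
Nemolen 'tirawu' matches the regular reflex exactly, so the pair is cognate.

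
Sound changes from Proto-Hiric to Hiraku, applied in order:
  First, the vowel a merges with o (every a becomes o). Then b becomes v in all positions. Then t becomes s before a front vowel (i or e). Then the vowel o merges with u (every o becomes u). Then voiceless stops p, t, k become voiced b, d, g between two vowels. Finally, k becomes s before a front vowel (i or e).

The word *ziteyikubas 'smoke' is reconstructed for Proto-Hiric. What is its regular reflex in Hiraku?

Hiraku: *ziteyikubas > ziteyikubos > ziteyikuvos > ziseyikuvos > ziseyikuvus > ziseyiguvus  (by vowel merger, unconditioned shift, palatalisation, vowel merger, intervocalic voicing)

ziseyiguvus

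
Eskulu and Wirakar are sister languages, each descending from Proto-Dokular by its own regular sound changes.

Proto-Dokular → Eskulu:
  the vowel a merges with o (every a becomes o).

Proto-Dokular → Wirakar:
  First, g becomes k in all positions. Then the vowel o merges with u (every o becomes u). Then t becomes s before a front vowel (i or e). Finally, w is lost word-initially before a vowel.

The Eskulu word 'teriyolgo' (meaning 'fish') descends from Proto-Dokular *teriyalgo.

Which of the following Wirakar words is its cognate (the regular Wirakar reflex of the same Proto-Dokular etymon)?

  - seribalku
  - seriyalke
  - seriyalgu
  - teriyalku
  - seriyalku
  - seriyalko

Wirakar: *teriyalgo > teriyalko > teriyalku > seriyalku  (by unconditioned shift, vowel merger, palatalisation)
The other candidates each miss or misapply at least one Wirakar change.

seriyalku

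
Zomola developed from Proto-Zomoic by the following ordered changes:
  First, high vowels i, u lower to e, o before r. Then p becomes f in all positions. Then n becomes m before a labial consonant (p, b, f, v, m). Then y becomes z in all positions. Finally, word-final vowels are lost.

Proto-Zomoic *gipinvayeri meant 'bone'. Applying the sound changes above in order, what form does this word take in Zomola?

Zomola: start from *gipinvayeri.
  rule 1: no change — gipinvayeri
  rule 2 (unconditioned shift): gipinvayeri → gifinvayeri
  rule 3 (nasal place assimilation): gifinvayeri → gifimvayeri
  rule 4 (unconditioned shift): gifimvayeri → gifimvazeri
  rule 5 (apocope): gifimvazeri → gifimvazer
  ⇒ Zomola gifimvazer

gifimvazer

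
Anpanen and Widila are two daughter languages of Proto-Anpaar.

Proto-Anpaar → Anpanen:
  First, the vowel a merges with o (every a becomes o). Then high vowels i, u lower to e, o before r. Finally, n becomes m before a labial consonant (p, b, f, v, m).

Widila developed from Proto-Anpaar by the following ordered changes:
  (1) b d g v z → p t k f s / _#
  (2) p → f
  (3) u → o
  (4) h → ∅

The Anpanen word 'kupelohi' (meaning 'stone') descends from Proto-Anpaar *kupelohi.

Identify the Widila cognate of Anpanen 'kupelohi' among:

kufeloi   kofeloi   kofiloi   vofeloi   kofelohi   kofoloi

Widila: *kupelohi > kufelohi > kofelohi > kofeloi  (by unconditioned shift, vowel merger, h-loss)
Only 'kofeloi' matches the regular Widila development of *kupelohi.

kofeloi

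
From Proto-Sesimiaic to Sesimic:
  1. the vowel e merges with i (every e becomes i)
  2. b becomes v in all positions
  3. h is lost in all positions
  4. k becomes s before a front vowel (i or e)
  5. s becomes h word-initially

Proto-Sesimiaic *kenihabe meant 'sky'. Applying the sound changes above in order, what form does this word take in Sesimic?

hiniavi

Sesimic: start from *kenihabe.
  rule 1 (vowel merger): kenihabe → kinihabi
  rule 2 (unconditioned shift): kinihabi → kinihavi
  rule 3 (h-loss): kinihavi → kiniavi
  rule 4 (palatalisation): kiniavi → siniavi
  rule 5 (debuccalisation): siniavi → hiniavi
  ⇒ Sesimic hiniavi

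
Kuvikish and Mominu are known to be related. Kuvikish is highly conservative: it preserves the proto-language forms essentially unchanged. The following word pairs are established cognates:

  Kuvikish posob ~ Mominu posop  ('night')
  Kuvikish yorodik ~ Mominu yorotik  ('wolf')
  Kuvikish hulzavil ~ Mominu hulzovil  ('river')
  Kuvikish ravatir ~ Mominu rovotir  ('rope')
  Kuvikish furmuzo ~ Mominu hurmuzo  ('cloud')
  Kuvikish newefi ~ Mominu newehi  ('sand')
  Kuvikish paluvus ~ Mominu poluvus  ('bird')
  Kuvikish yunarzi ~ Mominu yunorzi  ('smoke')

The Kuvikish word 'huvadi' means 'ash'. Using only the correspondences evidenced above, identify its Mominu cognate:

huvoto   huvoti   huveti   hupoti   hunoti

ravatir ~ rovotir, paluvus ~ poluvus — Kuvikish a corresponds to Mominu o after a consonant, before a consonant other than r, m, n, p, b, f, v.
yorodik ~ yorotik — Kuvikish d corresponds to Mominu t between vowels (before a front vowel).
Applying these to Kuvikish 'huvadi':
  huvadi → huvodi   (a→o after a consonant, before a consonant other than r, m, n, p, b, f, v)
  huvodi → huvoti   (d→t between vowels (before a front vowel))
So the Mominu cognate is 'huvoti'.

huvoti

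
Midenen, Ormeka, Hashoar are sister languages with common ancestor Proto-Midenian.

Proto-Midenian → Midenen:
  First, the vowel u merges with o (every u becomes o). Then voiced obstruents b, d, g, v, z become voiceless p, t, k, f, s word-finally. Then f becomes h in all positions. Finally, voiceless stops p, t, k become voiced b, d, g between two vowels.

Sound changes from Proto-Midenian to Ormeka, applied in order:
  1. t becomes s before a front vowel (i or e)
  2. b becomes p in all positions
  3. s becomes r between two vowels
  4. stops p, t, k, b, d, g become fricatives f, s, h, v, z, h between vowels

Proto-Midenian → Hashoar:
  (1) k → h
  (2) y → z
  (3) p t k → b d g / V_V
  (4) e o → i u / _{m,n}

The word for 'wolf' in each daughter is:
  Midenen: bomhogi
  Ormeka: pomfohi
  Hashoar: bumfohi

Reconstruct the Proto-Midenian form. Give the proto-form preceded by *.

Position 1: Midenen has b, Ormeka has p, Hashoar has b. Taking the neighbouring segments as reconstructed: Midenen b can only go back to *b; Ormeka p could go back to *p or *b; Hashoar b can only go back to *b — the one source consistent with every daughter is *b.
Position 6: Midenen has g, Ormeka has h, Hashoar has h. Taking the neighbouring segments as reconstructed: Midenen g could go back to *k or *g; Ormeka h could go back to *k or *g or *h; Hashoar h could go back to *k or *h — the one source consistent with every daughter is *k.
Verify the candidate proto-form against each daughter:
Midenen: *bomfoki
  bomfoki (rule 1 does not apply)
  bomfoki (rule 2 does not apply)
  bomfoki → bomhoki   [unconditioned shift]
  bomhoki → bomhogi   [intervocalic voicing]
  giving Midenen bomhogi.
Ormeka: *bomfoki
  bomfoki (rule 1 does not apply)
  bomfoki → pomfoki   [unconditioned shift]
  pomfoki (rule 3 does not apply)
  pomfoki → pomfohi   [intervocalic lenition]
  giving Ormeka pomfohi.
Hashoar: start from *bomfoki.
  rule 1 (unconditioned shift): bomfoki → bomfohi
  rule 2: no change — bomfohi
  rule 3: no change — bomfohi
  rule 4 (pre-nasal raising): bomfohi → bumfohi
  ⇒ Hashoar bumfohi
Only *bomfoki yields all of Midenen bomhogi, Ormeka pomfohi, Hashoar bumfohi.

*bomfoki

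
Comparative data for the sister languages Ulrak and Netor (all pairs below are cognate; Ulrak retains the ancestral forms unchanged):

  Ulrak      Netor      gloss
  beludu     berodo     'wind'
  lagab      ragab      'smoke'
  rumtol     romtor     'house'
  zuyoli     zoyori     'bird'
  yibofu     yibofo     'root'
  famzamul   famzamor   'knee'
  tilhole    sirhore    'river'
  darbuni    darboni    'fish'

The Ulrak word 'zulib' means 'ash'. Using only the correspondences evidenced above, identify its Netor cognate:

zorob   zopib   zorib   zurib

beludu ~ berodo, zuyoli ~ zoyori — Ulrak u corresponds to Netor o after a consonant, before a consonant other than r, m, n, p, b, f, v.
zuyoli ~ zoyori — Ulrak l corresponds to Netor r between vowels (before a front vowel).
Applying these to Ulrak 'zulib':
  zulib → zolib   (u→o after a consonant, before a consonant other than r, m, n, p, b, f, v)
  zolib → zorib   (l→r between vowels (before a front vowel))
So the Netor cognate is 'zorib'.

zorib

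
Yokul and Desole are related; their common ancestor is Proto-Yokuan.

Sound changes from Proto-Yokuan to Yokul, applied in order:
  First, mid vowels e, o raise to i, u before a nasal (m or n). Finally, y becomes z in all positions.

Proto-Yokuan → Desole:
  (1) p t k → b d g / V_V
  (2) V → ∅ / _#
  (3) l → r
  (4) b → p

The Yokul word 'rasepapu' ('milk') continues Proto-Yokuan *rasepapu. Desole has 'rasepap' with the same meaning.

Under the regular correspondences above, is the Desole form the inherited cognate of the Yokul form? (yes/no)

Derive the expected Desole reflex of *rasepapu:
Desole: *rasepapu
  rasepapu → rasebabu   [intervocalic voicing]
  rasebabu → rasebab   [apocope]
  rasebab (rule 3 does not apply)
  rasebab → rasepap   [unconditioned shift]
  giving Desole rasepap.
Desole 'rasepap' matches the regular reflex exactly, so the pair is cognate.

yes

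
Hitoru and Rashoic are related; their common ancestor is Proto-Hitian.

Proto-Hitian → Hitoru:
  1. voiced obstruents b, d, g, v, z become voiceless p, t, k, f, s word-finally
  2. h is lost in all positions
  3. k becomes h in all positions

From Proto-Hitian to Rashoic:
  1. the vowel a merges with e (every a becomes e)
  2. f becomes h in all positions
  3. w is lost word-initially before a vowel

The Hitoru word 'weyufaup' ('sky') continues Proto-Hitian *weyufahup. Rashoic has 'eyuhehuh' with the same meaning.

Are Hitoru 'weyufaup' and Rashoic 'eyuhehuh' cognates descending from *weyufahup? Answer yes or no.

no

Derive the expected Rashoic reflex of *weyufahup:
Rashoic: *weyufahup > weyufehup > weyuhehup > eyuhehup  (by vowel merger, unconditioned shift, glide loss)
The regular Rashoic reflex would be 'eyuhehup', but the attested form is 'eyuhehuh'. The correspondence is irregular, so they are not cognates (the Rashoic form has a different source).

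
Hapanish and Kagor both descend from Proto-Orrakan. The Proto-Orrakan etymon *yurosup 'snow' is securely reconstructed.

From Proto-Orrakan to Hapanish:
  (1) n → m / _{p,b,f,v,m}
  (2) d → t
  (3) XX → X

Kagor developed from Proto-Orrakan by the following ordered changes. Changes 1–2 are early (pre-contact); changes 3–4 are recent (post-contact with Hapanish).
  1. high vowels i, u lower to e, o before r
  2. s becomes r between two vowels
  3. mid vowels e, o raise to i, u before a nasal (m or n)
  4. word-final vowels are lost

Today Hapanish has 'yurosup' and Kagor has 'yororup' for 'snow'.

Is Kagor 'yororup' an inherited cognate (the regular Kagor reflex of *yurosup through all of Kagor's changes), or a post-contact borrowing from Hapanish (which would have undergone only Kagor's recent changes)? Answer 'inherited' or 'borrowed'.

If inherited, *yurosup would pass through all of Kagor's changes:
Kagor: start from *yurosup.
  rule 1 (pre-rhotic lowering): yurosup → yorosup
  rule 2 (rhotacism): yorosup → yororup
  rule 3: no change — yororup
  rule 4: no change — yororup
  ⇒ Kagor yororup
If borrowed from Hapanish 'yurosup' after the early changes, it would undergo only the recent ones:
  rule 3 (pre-nasal raising): no change (yurosup)
  rule 4 (apocope): no change (yurosup)
  ⇒ as a loan: yurosup
Kagor 'yororup' matches the inherited outcome exactly, so it is an inherited cognate, not a loan.

inherited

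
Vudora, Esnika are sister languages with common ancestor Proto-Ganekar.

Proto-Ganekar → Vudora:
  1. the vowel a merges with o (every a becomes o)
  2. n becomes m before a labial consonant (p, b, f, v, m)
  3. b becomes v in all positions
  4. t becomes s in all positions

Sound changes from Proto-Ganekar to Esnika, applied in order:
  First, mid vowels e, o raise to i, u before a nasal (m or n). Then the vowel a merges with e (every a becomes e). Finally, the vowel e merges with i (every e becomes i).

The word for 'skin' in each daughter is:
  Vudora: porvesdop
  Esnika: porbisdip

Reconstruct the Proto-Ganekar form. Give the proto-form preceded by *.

*porbesdap

Position 8: Vudora has o, Esnika has i. Taking the neighbouring segments as reconstructed: Vudora o could go back to *a or *o; Esnika i could go back to *a or *e or *i — the one source consistent with every daughter is *a.
Position 4: Vudora has v, Esnika has b. Esnika preserves b here (none of its changes turn any other segment into b), so the proto-segment is *b.
Position 5: Vudora has e, Esnika has i. Vudora preserves e here (none of its changes turn any other segment into e), so the proto-segment is *e.
Verify the candidate proto-form against each daughter:
Vudora: *porbesdap > porbesdop > porvesdop  (by vowel merger, unconditioned shift)
Esnika: *porbesdap
  porbesdap (rule 1 does not apply)
  porbesdap → porbesdep   [vowel merger]
  porbesdep → porbisdip   [vowel merger]
  giving Esnika porbisdip.
No other proto-form is consistent with every reflex, so the reconstruction is *porbesdap.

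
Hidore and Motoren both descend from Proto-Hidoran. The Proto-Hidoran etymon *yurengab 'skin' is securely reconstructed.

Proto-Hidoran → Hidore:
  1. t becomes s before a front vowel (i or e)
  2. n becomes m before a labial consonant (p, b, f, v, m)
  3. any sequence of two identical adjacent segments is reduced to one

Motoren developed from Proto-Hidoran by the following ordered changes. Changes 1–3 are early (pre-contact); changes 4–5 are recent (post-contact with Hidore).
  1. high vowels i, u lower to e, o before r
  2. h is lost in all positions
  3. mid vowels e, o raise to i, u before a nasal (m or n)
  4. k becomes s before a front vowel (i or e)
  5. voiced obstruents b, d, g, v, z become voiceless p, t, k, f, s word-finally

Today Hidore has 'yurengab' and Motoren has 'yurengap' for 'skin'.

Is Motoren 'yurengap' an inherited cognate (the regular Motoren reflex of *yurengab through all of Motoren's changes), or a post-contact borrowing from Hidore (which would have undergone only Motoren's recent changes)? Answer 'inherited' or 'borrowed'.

If inherited, *yurengab would pass through all of Motoren's changes:
Motoren: start from *yurengab.
  rule 1 (pre-rhotic lowering): yurengab → yorengab
  rule 2: no change — yorengab
  rule 3 (pre-nasal raising): yorengab → yoringab
  rule 4: no change — yoringab
  rule 5 (final devoicing): yoringab → yoringap
  ⇒ Motoren yoringap
If borrowed from Hidore 'yurengab' after the early changes, it would undergo only the recent ones:
  rule 4 (palatalisation): no change (yurengab)
  rule 5 (final devoicing): yurengab → yurengap
  ⇒ as a loan: yurengap
Motoren 'yurengap' matches the loan outcome 'yurengap', not the inherited 'yoringap' — it skipped the early Motoren changes, so it was borrowed from Hidore.

borrowed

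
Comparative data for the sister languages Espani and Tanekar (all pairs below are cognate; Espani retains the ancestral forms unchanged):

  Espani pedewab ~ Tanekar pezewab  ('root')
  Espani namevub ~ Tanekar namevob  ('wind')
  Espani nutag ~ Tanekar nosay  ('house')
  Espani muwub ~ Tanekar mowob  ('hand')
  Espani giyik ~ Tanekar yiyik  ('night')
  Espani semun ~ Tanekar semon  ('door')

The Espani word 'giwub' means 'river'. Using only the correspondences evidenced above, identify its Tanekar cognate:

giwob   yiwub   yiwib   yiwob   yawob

yiwob

giyik ~ yiyik — Espani g corresponds to Tanekar y word-initially before a front vowel.
namevub ~ namevob, muwub ~ mowob — Espani u corresponds to Tanekar o after a consonant, before a labial obstruent.
Applying these to Espani 'giwub':
  giwub → yiwub   (g→y word-initially before a front vowel)
  yiwub → yiwob   (u→o after a consonant, before a labial obstruent)
So the Tanekar cognate is 'yiwob'.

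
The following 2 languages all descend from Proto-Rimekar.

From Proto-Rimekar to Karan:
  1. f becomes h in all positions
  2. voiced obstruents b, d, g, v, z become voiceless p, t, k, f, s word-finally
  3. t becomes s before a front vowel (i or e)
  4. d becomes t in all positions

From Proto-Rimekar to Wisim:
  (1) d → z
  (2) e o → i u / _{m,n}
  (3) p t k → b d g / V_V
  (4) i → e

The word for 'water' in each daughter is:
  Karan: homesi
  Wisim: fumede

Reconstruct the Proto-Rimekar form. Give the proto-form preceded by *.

Position 5: Karan has s, Wisim has d. In Wisim, d can only continue *t, so the proto-segment is *t.
Position 6: Karan has i, Wisim has e. Karan preserves i here (none of its changes turn any other segment into i), so the proto-segment is *i.
Continuing position by position gives *fometi; check it forward:
Karan: start from *fometi.
  rule 1 (unconditioned shift): fometi → hometi
  rule 2: no change — hometi
  rule 3 (palatalisation): hometi → homesi
  rule 4: no change — homesi
  ⇒ Karan homesi
Wisim: start from *fometi.
  rule 1: no change — fometi
  rule 2 (pre-nasal raising): fometi → fumeti
  rule 3 (intervocalic voicing): fumeti → fumedi
  rule 4 (vowel merger): fumedi → fumede
  ⇒ Wisim fumede
No other proto-form is consistent with every reflex, so the reconstruction is *fometi.

*fometi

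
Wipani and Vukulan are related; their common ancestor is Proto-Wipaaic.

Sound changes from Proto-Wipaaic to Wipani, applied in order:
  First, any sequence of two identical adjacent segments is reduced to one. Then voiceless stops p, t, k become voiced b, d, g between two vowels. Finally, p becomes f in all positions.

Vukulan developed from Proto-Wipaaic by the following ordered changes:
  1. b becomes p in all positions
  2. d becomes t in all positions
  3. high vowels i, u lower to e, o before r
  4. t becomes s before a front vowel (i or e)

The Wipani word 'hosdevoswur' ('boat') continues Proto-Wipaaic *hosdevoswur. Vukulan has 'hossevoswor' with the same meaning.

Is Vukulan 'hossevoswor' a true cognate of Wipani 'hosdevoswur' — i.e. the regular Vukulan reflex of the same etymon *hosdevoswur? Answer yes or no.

Derive the expected Vukulan reflex of *hosdevoswur:
Vukulan: *hosdevoswur > hostevoswur > hostevoswor > hossevoswor  (by unconditioned shift, pre-rhotic lowering, palatalisation)
Vukulan 'hossevoswor' matches the regular reflex exactly, so the pair is cognate.

yes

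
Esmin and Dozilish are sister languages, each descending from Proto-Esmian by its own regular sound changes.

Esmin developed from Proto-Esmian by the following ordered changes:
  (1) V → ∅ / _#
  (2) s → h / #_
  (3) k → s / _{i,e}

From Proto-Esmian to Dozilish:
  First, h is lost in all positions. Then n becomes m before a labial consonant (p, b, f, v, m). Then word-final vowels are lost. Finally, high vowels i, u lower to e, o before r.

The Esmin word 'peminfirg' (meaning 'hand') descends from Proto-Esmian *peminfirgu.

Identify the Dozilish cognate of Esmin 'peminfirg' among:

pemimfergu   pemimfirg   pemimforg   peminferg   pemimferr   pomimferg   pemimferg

Dozilish: start from *peminfirgu.
  rule 1: no change — peminfirgu
  rule 2 (nasal place assimilation): peminfirgu → pemimfirgu
  rule 3 (apocope): pemimfirgu → pemimfirg
  rule 4 (pre-rhotic lowering): pemimfirg → pemimferg
  ⇒ Dozilish pemimferg

pemimferg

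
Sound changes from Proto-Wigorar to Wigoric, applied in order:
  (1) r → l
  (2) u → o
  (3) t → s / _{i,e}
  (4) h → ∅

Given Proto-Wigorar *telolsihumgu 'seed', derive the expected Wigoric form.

selolsiomgo

Wigoric: *telolsihumgu > telolsihomgo > selolsihomgo > selolsiomgo  (by vowel merger, palatalisation, h-loss)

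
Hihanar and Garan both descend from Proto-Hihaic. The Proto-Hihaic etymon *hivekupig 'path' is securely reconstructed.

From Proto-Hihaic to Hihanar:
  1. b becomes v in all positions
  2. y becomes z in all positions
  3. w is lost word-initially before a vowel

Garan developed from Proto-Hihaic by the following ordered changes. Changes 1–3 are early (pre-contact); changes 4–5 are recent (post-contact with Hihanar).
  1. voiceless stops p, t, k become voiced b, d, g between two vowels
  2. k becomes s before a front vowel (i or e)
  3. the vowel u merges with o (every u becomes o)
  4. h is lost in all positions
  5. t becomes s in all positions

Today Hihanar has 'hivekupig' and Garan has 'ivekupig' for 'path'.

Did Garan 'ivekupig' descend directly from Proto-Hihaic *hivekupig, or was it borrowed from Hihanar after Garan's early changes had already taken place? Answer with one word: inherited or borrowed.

borrowed

If inherited, *hivekupig would pass through all of Garan's changes:
Garan: *hivekupig
  hivekupig → hivegubig   [intervocalic voicing]
  hivegubig (rule 2 does not apply)
  hivegubig → hivegobig   [vowel merger]
  hivegobig → ivegobig   [h-loss]
  ivegobig (rule 5 does not apply)
  giving Garan ivegobig.
If borrowed from Hihanar 'hivekupig' after the early changes, it would undergo only the recent ones:
  rule 4 (h-loss): hivekupig → ivekupig
  rule 5 (unconditioned shift): no change (ivekupig)
  ⇒ as a loan: ivekupig
Garan 'ivekupig' matches the loan outcome 'ivekupig', not the inherited 'ivegobig' — it skipped the early Garan changes, so it was borrowed from Hihanar.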